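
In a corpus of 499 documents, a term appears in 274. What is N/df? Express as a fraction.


IDF ratio = N / df
= 499 / 274
= 499/274

499/274


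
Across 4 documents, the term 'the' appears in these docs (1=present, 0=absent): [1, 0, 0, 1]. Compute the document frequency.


Checking each document for 'the':
Doc 1: present
Doc 2: absent
Doc 3: absent
Doc 4: present
df = sum of presences = 1 + 0 + 0 + 1 = 2

2


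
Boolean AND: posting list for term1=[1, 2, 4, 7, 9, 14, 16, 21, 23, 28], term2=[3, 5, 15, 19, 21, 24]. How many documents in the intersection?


Boolean AND: find intersection of posting lists
term1 docs: [1, 2, 4, 7, 9, 14, 16, 21, 23, 28]
term2 docs: [3, 5, 15, 19, 21, 24]
Intersection: [21]
|intersection| = 1

1


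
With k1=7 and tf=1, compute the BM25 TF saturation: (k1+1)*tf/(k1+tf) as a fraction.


BM25 TF component = (k1+1)*tf / (k1+tf)
k1 = 7, tf = 1
Numerator = (7+1)*1 = 8
Denominator = 7 + 1 = 8
= 8/8 = 1

1


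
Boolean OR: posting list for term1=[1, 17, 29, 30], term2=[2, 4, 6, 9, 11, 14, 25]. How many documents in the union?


Boolean OR: find union of posting lists
term1 docs: [1, 17, 29, 30]
term2 docs: [2, 4, 6, 9, 11, 14, 25]
Union: [1, 2, 4, 6, 9, 11, 14, 17, 25, 29, 30]
|union| = 11

11


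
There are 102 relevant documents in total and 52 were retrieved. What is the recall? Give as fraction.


Recall = retrieved_relevant / total_relevant
= 52 / 102
= 52 / (52 + 50)
= 26/51

26/51


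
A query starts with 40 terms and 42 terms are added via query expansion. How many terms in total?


Original terms: 40
Expansion terms: 42
Total = 40 + 42 = 82

82


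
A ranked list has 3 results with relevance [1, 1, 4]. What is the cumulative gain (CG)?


Cumulative Gain = sum of relevance scores
Position 1: rel=1, running sum=1
Position 2: rel=1, running sum=2
Position 3: rel=4, running sum=6
CG = 6

6


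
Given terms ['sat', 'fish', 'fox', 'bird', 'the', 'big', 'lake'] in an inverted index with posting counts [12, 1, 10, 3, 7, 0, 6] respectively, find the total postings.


Summing posting list sizes:
'sat': 12 postings
'fish': 1 postings
'fox': 10 postings
'bird': 3 postings
'the': 7 postings
'big': 0 postings
'lake': 6 postings
Total = 12 + 1 + 10 + 3 + 7 + 0 + 6 = 39

39


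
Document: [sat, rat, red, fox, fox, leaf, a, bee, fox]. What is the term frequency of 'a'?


Document has 9 words
Scanning for 'a':
Found at positions: [6]
Count = 1

1


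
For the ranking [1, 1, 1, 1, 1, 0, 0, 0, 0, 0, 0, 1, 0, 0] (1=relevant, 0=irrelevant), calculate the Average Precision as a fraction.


Computing P@k for each relevant position:
Position 1: relevant, P@1 = 1/1 = 1
Position 2: relevant, P@2 = 2/2 = 1
Position 3: relevant, P@3 = 3/3 = 1
Position 4: relevant, P@4 = 4/4 = 1
Position 5: relevant, P@5 = 5/5 = 1
Position 6: not relevant
Position 7: not relevant
Position 8: not relevant
Position 9: not relevant
Position 10: not relevant
Position 11: not relevant
Position 12: relevant, P@12 = 6/12 = 1/2
Position 13: not relevant
Position 14: not relevant
Sum of P@k = 1 + 1 + 1 + 1 + 1 + 1/2 = 11/2
AP = 11/2 / 6 = 11/12

11/12


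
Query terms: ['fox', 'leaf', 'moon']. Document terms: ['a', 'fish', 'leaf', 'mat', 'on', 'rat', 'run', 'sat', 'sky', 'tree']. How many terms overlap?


Query terms: ['fox', 'leaf', 'moon']
Document terms: ['a', 'fish', 'leaf', 'mat', 'on', 'rat', 'run', 'sat', 'sky', 'tree']
Common terms: ['leaf']
Overlap count = 1

1


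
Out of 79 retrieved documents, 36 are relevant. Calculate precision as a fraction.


Precision = relevant_retrieved / total_retrieved
= 36 / 79
= 36 / (36 + 43)
= 36/79

36/79


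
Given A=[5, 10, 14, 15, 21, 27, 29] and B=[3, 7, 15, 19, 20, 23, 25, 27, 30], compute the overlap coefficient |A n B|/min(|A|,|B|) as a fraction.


A intersect B = [15, 27]
|A intersect B| = 2
min(|A|, |B|) = min(7, 9) = 7
Overlap = 2 / 7 = 2/7

2/7


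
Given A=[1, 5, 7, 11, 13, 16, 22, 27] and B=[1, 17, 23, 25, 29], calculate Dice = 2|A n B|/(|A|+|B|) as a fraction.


A intersect B = [1]
|A intersect B| = 1
|A| = 8, |B| = 5
Dice = 2*1 / (8+5)
= 2 / 13 = 2/13

2/13


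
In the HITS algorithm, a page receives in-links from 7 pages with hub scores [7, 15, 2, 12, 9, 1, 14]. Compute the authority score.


Authority = sum of hub scores of in-linkers
In-link 1: hub score = 7
In-link 2: hub score = 15
In-link 3: hub score = 2
In-link 4: hub score = 12
In-link 5: hub score = 9
In-link 6: hub score = 1
In-link 7: hub score = 14
Authority = 7 + 15 + 2 + 12 + 9 + 1 + 14 = 60

60


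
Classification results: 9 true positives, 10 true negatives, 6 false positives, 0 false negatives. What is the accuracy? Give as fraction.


Accuracy = (TP + TN) / (TP + TN + FP + FN)
TP + TN = 9 + 10 = 19
Total = 9 + 10 + 6 + 0 = 25
Accuracy = 19 / 25 = 19/25

19/25


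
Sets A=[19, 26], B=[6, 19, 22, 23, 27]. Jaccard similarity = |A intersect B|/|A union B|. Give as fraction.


A intersect B = [19]
|A intersect B| = 1
A union B = [6, 19, 22, 23, 26, 27]
|A union B| = 6
Jaccard = 1/6 = 1/6

1/6


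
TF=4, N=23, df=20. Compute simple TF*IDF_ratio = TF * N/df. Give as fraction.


TF * (N/df)
= 4 * (23/20)
= 4 * 23/20
= 23/5

23/5


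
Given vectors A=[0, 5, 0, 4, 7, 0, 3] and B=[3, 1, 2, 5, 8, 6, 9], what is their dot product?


Dot product = sum of element-wise products
A[0]*B[0] = 0*3 = 0
A[1]*B[1] = 5*1 = 5
A[2]*B[2] = 0*2 = 0
A[3]*B[3] = 4*5 = 20
A[4]*B[4] = 7*8 = 56
A[5]*B[5] = 0*6 = 0
A[6]*B[6] = 3*9 = 27
Sum = 0 + 5 + 0 + 20 + 56 + 0 + 27 = 108

108


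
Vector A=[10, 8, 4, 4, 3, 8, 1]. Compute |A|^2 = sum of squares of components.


|A|^2 = sum of squared components
A[0]^2 = 10^2 = 100
A[1]^2 = 8^2 = 64
A[2]^2 = 4^2 = 16
A[3]^2 = 4^2 = 16
A[4]^2 = 3^2 = 9
A[5]^2 = 8^2 = 64
A[6]^2 = 1^2 = 1
Sum = 100 + 64 + 16 + 16 + 9 + 64 + 1 = 270

270


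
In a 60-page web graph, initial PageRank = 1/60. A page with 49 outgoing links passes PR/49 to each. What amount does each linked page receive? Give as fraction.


Initial PR = 1/60 = 1/60
Outlinks = 49
Contribution per link = PR / outlinks
= 1/60 / 49
= 1/2940

1/2940


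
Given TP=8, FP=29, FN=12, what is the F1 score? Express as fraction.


F1 = 2 * P * R / (P + R)
P = TP/(TP+FP) = 8/37 = 8/37
R = TP/(TP+FN) = 8/20 = 2/5
2 * P * R = 2 * 8/37 * 2/5 = 32/185
P + R = 8/37 + 2/5 = 114/185
F1 = 32/185 / 114/185 = 16/57

16/57


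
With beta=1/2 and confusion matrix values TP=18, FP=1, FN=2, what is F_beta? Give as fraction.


P = TP/(TP+FP) = 18/19 = 18/19
R = TP/(TP+FN) = 18/20 = 9/10
beta^2 = 1/2^2 = 1/4
(1 + beta^2) = 5/4
Numerator = (1+beta^2)*P*R = 81/76
Denominator = beta^2*P + R = 9/38 + 9/10 = 108/95
F_beta = 15/16

15/16


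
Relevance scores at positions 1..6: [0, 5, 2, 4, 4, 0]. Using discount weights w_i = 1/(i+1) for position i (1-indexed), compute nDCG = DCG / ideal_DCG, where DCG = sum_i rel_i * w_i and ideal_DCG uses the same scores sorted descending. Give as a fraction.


Position discount weights w_i = 1/(i+1) for i=1..6:
Weights = [1/2, 1/3, 1/4, 1/5, 1/6, 1/7]
Actual relevance: [0, 5, 2, 4, 4, 0]
DCG = 0/2 + 5/3 + 2/4 + 4/5 + 4/6 + 0/7 = 109/30
Ideal relevance (sorted desc): [5, 4, 4, 2, 0, 0]
Ideal DCG = 5/2 + 4/3 + 4/4 + 2/5 + 0/6 + 0/7 = 157/30
nDCG = DCG / ideal_DCG = 109/30 / 157/30 = 109/157

109/157


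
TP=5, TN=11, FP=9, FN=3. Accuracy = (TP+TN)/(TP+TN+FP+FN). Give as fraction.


Accuracy = (TP + TN) / (TP + TN + FP + FN)
TP + TN = 5 + 11 = 16
Total = 5 + 11 + 9 + 3 = 28
Accuracy = 16 / 28 = 4/7

4/7


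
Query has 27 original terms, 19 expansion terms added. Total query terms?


Original terms: 27
Expansion terms: 19
Total = 27 + 19 = 46

46


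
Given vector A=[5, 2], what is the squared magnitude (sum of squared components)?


|A|^2 = sum of squared components
A[0]^2 = 5^2 = 25
A[1]^2 = 2^2 = 4
Sum = 25 + 4 = 29

29


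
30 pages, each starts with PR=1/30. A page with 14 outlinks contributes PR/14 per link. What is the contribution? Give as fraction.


Initial PR = 1/30 = 1/30
Outlinks = 14
Contribution per link = PR / outlinks
= 1/30 / 14
= 1/420

1/420


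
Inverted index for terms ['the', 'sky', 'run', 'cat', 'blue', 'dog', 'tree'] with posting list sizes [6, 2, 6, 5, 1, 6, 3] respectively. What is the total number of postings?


Summing posting list sizes:
'the': 6 postings
'sky': 2 postings
'run': 6 postings
'cat': 5 postings
'blue': 1 postings
'dog': 6 postings
'tree': 3 postings
Total = 6 + 2 + 6 + 5 + 1 + 6 + 3 = 29

29


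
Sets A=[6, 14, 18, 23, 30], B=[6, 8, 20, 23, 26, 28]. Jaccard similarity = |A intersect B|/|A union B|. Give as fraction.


A intersect B = [6, 23]
|A intersect B| = 2
A union B = [6, 8, 14, 18, 20, 23, 26, 28, 30]
|A union B| = 9
Jaccard = 2/9 = 2/9

2/9


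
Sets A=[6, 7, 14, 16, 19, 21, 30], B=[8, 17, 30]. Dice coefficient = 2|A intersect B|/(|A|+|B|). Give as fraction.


A intersect B = [30]
|A intersect B| = 1
|A| = 7, |B| = 3
Dice = 2*1 / (7+3)
= 2 / 10 = 1/5

1/5


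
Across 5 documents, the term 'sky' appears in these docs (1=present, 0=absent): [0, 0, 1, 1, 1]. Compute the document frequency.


Checking each document for 'sky':
Doc 1: absent
Doc 2: absent
Doc 3: present
Doc 4: present
Doc 5: present
df = sum of presences = 0 + 0 + 1 + 1 + 1 = 3

3


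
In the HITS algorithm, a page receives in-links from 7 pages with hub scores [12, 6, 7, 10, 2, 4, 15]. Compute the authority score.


Authority = sum of hub scores of in-linkers
In-link 1: hub score = 12
In-link 2: hub score = 6
In-link 3: hub score = 7
In-link 4: hub score = 10
In-link 5: hub score = 2
In-link 6: hub score = 4
In-link 7: hub score = 15
Authority = 12 + 6 + 7 + 10 + 2 + 4 + 15 = 56

56


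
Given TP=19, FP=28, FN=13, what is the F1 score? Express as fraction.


F1 = 2 * P * R / (P + R)
P = TP/(TP+FP) = 19/47 = 19/47
R = TP/(TP+FN) = 19/32 = 19/32
2 * P * R = 2 * 19/47 * 19/32 = 361/752
P + R = 19/47 + 19/32 = 1501/1504
F1 = 361/752 / 1501/1504 = 38/79

38/79


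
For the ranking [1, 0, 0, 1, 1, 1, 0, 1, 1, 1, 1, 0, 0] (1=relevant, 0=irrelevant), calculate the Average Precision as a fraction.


Computing P@k for each relevant position:
Position 1: relevant, P@1 = 1/1 = 1
Position 2: not relevant
Position 3: not relevant
Position 4: relevant, P@4 = 2/4 = 1/2
Position 5: relevant, P@5 = 3/5 = 3/5
Position 6: relevant, P@6 = 4/6 = 2/3
Position 7: not relevant
Position 8: relevant, P@8 = 5/8 = 5/8
Position 9: relevant, P@9 = 6/9 = 2/3
Position 10: relevant, P@10 = 7/10 = 7/10
Position 11: relevant, P@11 = 8/11 = 8/11
Position 12: not relevant
Position 13: not relevant
Sum of P@k = 1 + 1/2 + 3/5 + 2/3 + 5/8 + 2/3 + 7/10 + 8/11 = 7241/1320
AP = 7241/1320 / 8 = 7241/10560

7241/10560


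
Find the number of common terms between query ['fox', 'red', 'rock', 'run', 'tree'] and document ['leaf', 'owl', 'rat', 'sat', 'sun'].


Query terms: ['fox', 'red', 'rock', 'run', 'tree']
Document terms: ['leaf', 'owl', 'rat', 'sat', 'sun']
Common terms: []
Overlap count = 0

0


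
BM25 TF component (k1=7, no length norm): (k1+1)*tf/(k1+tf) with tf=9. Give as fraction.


BM25 TF component = (k1+1)*tf / (k1+tf)
k1 = 7, tf = 9
Numerator = (7+1)*9 = 72
Denominator = 7 + 9 = 16
= 72/16 = 9/2

9/2


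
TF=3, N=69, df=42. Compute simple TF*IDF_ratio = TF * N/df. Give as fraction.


TF * (N/df)
= 3 * (69/42)
= 3 * 23/14
= 69/14

69/14


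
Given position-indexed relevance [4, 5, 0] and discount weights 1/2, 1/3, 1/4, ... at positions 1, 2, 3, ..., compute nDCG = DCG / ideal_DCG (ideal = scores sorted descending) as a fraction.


Position discount weights w_i = 1/(i+1) for i=1..3:
Weights = [1/2, 1/3, 1/4]
Actual relevance: [4, 5, 0]
DCG = 4/2 + 5/3 + 0/4 = 11/3
Ideal relevance (sorted desc): [5, 4, 0]
Ideal DCG = 5/2 + 4/3 + 0/4 = 23/6
nDCG = DCG / ideal_DCG = 11/3 / 23/6 = 22/23

22/23


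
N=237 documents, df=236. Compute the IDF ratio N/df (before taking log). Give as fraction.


IDF ratio = N / df
= 237 / 236
= 237/236

237/236


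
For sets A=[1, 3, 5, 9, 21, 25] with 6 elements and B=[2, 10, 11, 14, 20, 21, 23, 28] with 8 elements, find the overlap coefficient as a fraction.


A intersect B = [21]
|A intersect B| = 1
min(|A|, |B|) = min(6, 8) = 6
Overlap = 1 / 6 = 1/6

1/6


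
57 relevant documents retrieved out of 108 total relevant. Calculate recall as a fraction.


Recall = retrieved_relevant / total_relevant
= 57 / 108
= 57 / (57 + 51)
= 19/36

19/36


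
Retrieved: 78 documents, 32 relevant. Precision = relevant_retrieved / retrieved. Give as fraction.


Precision = relevant_retrieved / total_retrieved
= 32 / 78
= 32 / (32 + 46)
= 16/39

16/39


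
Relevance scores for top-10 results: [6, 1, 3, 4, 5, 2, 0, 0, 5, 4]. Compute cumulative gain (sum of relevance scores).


Cumulative Gain = sum of relevance scores
Position 1: rel=6, running sum=6
Position 2: rel=1, running sum=7
Position 3: rel=3, running sum=10
Position 4: rel=4, running sum=14
Position 5: rel=5, running sum=19
Position 6: rel=2, running sum=21
Position 7: rel=0, running sum=21
Position 8: rel=0, running sum=21
Position 9: rel=5, running sum=26
Position 10: rel=4, running sum=30
CG = 30

30


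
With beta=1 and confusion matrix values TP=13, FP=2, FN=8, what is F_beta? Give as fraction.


P = TP/(TP+FP) = 13/15 = 13/15
R = TP/(TP+FN) = 13/21 = 13/21
beta^2 = 1^2 = 1
(1 + beta^2) = 2
Numerator = (1+beta^2)*P*R = 338/315
Denominator = beta^2*P + R = 13/15 + 13/21 = 52/35
F_beta = 13/18

13/18


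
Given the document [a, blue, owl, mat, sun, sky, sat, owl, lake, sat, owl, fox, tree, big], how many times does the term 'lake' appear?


Document has 14 words
Scanning for 'lake':
Found at positions: [8]
Count = 1

1


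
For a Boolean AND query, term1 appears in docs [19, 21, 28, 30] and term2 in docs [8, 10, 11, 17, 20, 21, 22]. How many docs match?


Boolean AND: find intersection of posting lists
term1 docs: [19, 21, 28, 30]
term2 docs: [8, 10, 11, 17, 20, 21, 22]
Intersection: [21]
|intersection| = 1

1


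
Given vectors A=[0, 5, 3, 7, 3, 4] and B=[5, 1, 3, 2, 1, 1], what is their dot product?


Dot product = sum of element-wise products
A[0]*B[0] = 0*5 = 0
A[1]*B[1] = 5*1 = 5
A[2]*B[2] = 3*3 = 9
A[3]*B[3] = 7*2 = 14
A[4]*B[4] = 3*1 = 3
A[5]*B[5] = 4*1 = 4
Sum = 0 + 5 + 9 + 14 + 3 + 4 = 35

35


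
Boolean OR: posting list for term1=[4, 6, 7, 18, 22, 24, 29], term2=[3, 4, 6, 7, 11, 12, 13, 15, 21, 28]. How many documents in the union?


Boolean OR: find union of posting lists
term1 docs: [4, 6, 7, 18, 22, 24, 29]
term2 docs: [3, 4, 6, 7, 11, 12, 13, 15, 21, 28]
Union: [3, 4, 6, 7, 11, 12, 13, 15, 18, 21, 22, 24, 28, 29]
|union| = 14

14


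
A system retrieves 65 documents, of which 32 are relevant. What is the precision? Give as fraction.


Precision = relevant_retrieved / total_retrieved
= 32 / 65
= 32 / (32 + 33)
= 32/65

32/65


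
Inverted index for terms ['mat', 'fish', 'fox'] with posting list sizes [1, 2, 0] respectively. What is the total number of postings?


Summing posting list sizes:
'mat': 1 postings
'fish': 2 postings
'fox': 0 postings
Total = 1 + 2 + 0 = 3

3


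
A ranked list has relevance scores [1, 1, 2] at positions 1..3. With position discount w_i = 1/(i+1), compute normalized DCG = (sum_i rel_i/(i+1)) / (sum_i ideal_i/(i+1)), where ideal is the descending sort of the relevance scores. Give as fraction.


Position discount weights w_i = 1/(i+1) for i=1..3:
Weights = [1/2, 1/3, 1/4]
Actual relevance: [1, 1, 2]
DCG = 1/2 + 1/3 + 2/4 = 4/3
Ideal relevance (sorted desc): [2, 1, 1]
Ideal DCG = 2/2 + 1/3 + 1/4 = 19/12
nDCG = DCG / ideal_DCG = 4/3 / 19/12 = 16/19

16/19


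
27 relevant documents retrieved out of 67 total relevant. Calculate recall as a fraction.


Recall = retrieved_relevant / total_relevant
= 27 / 67
= 27 / (27 + 40)
= 27/67

27/67


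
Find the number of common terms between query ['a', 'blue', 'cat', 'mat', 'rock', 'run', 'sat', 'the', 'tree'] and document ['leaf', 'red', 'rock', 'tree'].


Query terms: ['a', 'blue', 'cat', 'mat', 'rock', 'run', 'sat', 'the', 'tree']
Document terms: ['leaf', 'red', 'rock', 'tree']
Common terms: ['rock', 'tree']
Overlap count = 2

2


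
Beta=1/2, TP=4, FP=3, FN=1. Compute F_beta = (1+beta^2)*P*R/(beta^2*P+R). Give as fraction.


P = TP/(TP+FP) = 4/7 = 4/7
R = TP/(TP+FN) = 4/5 = 4/5
beta^2 = 1/2^2 = 1/4
(1 + beta^2) = 5/4
Numerator = (1+beta^2)*P*R = 4/7
Denominator = beta^2*P + R = 1/7 + 4/5 = 33/35
F_beta = 20/33

20/33


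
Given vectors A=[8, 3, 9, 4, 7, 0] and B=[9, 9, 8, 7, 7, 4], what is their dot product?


Dot product = sum of element-wise products
A[0]*B[0] = 8*9 = 72
A[1]*B[1] = 3*9 = 27
A[2]*B[2] = 9*8 = 72
A[3]*B[3] = 4*7 = 28
A[4]*B[4] = 7*7 = 49
A[5]*B[5] = 0*4 = 0
Sum = 72 + 27 + 72 + 28 + 49 + 0 = 248

248


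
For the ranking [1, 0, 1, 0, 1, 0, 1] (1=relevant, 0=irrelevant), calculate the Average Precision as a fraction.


Computing P@k for each relevant position:
Position 1: relevant, P@1 = 1/1 = 1
Position 2: not relevant
Position 3: relevant, P@3 = 2/3 = 2/3
Position 4: not relevant
Position 5: relevant, P@5 = 3/5 = 3/5
Position 6: not relevant
Position 7: relevant, P@7 = 4/7 = 4/7
Sum of P@k = 1 + 2/3 + 3/5 + 4/7 = 298/105
AP = 298/105 / 4 = 149/210

149/210


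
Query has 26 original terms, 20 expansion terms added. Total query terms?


Original terms: 26
Expansion terms: 20
Total = 26 + 20 = 46

46


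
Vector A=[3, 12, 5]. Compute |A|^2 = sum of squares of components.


|A|^2 = sum of squared components
A[0]^2 = 3^2 = 9
A[1]^2 = 12^2 = 144
A[2]^2 = 5^2 = 25
Sum = 9 + 144 + 25 = 178

178


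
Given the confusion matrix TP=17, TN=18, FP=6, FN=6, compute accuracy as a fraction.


Accuracy = (TP + TN) / (TP + TN + FP + FN)
TP + TN = 17 + 18 = 35
Total = 17 + 18 + 6 + 6 = 47
Accuracy = 35 / 47 = 35/47

35/47


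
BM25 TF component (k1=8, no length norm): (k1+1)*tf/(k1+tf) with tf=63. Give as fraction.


BM25 TF component = (k1+1)*tf / (k1+tf)
k1 = 8, tf = 63
Numerator = (8+1)*63 = 567
Denominator = 8 + 63 = 71
= 567/71 = 567/71

567/71


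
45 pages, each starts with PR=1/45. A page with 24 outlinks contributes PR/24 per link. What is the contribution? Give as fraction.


Initial PR = 1/45 = 1/45
Outlinks = 24
Contribution per link = PR / outlinks
= 1/45 / 24
= 1/1080

1/1080


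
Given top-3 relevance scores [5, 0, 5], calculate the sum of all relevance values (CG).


Cumulative Gain = sum of relevance scores
Position 1: rel=5, running sum=5
Position 2: rel=0, running sum=5
Position 3: rel=5, running sum=10
CG = 10

10


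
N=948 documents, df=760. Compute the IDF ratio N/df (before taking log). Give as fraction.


IDF ratio = N / df
= 948 / 760
= 237/190

237/190


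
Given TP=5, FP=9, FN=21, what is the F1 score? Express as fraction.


F1 = 2 * P * R / (P + R)
P = TP/(TP+FP) = 5/14 = 5/14
R = TP/(TP+FN) = 5/26 = 5/26
2 * P * R = 2 * 5/14 * 5/26 = 25/182
P + R = 5/14 + 5/26 = 50/91
F1 = 25/182 / 50/91 = 1/4

1/4


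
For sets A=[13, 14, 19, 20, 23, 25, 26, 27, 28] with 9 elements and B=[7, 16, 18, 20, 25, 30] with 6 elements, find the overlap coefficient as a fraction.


A intersect B = [20, 25]
|A intersect B| = 2
min(|A|, |B|) = min(9, 6) = 6
Overlap = 2 / 6 = 1/3

1/3


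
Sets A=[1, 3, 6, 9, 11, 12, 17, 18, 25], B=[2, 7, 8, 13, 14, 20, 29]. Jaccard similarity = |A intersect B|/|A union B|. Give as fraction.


A intersect B = []
|A intersect B| = 0
A union B = [1, 2, 3, 6, 7, 8, 9, 11, 12, 13, 14, 17, 18, 20, 25, 29]
|A union B| = 16
Jaccard = 0/16 = 0

0


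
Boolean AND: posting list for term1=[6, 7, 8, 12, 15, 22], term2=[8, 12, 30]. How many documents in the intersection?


Boolean AND: find intersection of posting lists
term1 docs: [6, 7, 8, 12, 15, 22]
term2 docs: [8, 12, 30]
Intersection: [8, 12]
|intersection| = 2

2


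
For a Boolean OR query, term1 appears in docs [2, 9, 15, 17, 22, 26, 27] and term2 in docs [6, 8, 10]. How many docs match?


Boolean OR: find union of posting lists
term1 docs: [2, 9, 15, 17, 22, 26, 27]
term2 docs: [6, 8, 10]
Union: [2, 6, 8, 9, 10, 15, 17, 22, 26, 27]
|union| = 10

10


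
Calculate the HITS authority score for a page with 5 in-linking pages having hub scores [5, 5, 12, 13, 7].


Authority = sum of hub scores of in-linkers
In-link 1: hub score = 5
In-link 2: hub score = 5
In-link 3: hub score = 12
In-link 4: hub score = 13
In-link 5: hub score = 7
Authority = 5 + 5 + 12 + 13 + 7 = 42

42


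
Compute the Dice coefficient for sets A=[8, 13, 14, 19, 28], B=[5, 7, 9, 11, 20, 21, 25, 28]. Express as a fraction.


A intersect B = [28]
|A intersect B| = 1
|A| = 5, |B| = 8
Dice = 2*1 / (5+8)
= 2 / 13 = 2/13

2/13


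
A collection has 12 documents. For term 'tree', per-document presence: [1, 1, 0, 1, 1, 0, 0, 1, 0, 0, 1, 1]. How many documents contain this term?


Checking each document for 'tree':
Doc 1: present
Doc 2: present
Doc 3: absent
Doc 4: present
Doc 5: present
Doc 6: absent
Doc 7: absent
Doc 8: present
Doc 9: absent
Doc 10: absent
Doc 11: present
Doc 12: present
df = sum of presences = 1 + 1 + 0 + 1 + 1 + 0 + 0 + 1 + 0 + 0 + 1 + 1 = 7

7


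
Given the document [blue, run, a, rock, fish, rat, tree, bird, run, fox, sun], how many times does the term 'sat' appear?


Document has 11 words
Scanning for 'sat':
Term not found in document
Count = 0

0


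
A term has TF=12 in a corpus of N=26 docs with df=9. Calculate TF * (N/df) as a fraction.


TF * (N/df)
= 12 * (26/9)
= 12 * 26/9
= 104/3

104/3


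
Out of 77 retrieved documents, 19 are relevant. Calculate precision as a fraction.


Precision = relevant_retrieved / total_retrieved
= 19 / 77
= 19 / (19 + 58)
= 19/77

19/77


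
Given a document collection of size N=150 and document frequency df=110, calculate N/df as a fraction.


IDF ratio = N / df
= 150 / 110
= 15/11

15/11


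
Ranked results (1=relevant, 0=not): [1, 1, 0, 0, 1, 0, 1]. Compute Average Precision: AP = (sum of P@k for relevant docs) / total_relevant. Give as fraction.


Computing P@k for each relevant position:
Position 1: relevant, P@1 = 1/1 = 1
Position 2: relevant, P@2 = 2/2 = 1
Position 3: not relevant
Position 4: not relevant
Position 5: relevant, P@5 = 3/5 = 3/5
Position 6: not relevant
Position 7: relevant, P@7 = 4/7 = 4/7
Sum of P@k = 1 + 1 + 3/5 + 4/7 = 111/35
AP = 111/35 / 4 = 111/140

111/140


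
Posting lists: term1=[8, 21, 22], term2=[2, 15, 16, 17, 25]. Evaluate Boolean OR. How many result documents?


Boolean OR: find union of posting lists
term1 docs: [8, 21, 22]
term2 docs: [2, 15, 16, 17, 25]
Union: [2, 8, 15, 16, 17, 21, 22, 25]
|union| = 8

8


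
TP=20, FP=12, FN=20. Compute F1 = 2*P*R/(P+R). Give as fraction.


F1 = 2 * P * R / (P + R)
P = TP/(TP+FP) = 20/32 = 5/8
R = TP/(TP+FN) = 20/40 = 1/2
2 * P * R = 2 * 5/8 * 1/2 = 5/8
P + R = 5/8 + 1/2 = 9/8
F1 = 5/8 / 9/8 = 5/9

5/9


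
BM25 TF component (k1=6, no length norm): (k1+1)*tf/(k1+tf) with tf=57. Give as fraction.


BM25 TF component = (k1+1)*tf / (k1+tf)
k1 = 6, tf = 57
Numerator = (6+1)*57 = 399
Denominator = 6 + 57 = 63
= 399/63 = 19/3

19/3


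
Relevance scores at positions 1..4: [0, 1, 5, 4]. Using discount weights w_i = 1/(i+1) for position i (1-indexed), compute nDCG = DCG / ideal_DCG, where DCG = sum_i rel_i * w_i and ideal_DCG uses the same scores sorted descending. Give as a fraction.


Position discount weights w_i = 1/(i+1) for i=1..4:
Weights = [1/2, 1/3, 1/4, 1/5]
Actual relevance: [0, 1, 5, 4]
DCG = 0/2 + 1/3 + 5/4 + 4/5 = 143/60
Ideal relevance (sorted desc): [5, 4, 1, 0]
Ideal DCG = 5/2 + 4/3 + 1/4 + 0/5 = 49/12
nDCG = DCG / ideal_DCG = 143/60 / 49/12 = 143/245

143/245


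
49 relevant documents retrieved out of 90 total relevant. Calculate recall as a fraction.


Recall = retrieved_relevant / total_relevant
= 49 / 90
= 49 / (49 + 41)
= 49/90

49/90


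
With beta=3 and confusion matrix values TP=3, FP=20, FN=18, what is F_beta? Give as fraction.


P = TP/(TP+FP) = 3/23 = 3/23
R = TP/(TP+FN) = 3/21 = 1/7
beta^2 = 3^2 = 9
(1 + beta^2) = 10
Numerator = (1+beta^2)*P*R = 30/161
Denominator = beta^2*P + R = 27/23 + 1/7 = 212/161
F_beta = 15/106

15/106


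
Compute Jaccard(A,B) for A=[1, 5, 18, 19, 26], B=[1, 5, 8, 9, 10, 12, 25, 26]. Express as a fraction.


A intersect B = [1, 5, 26]
|A intersect B| = 3
A union B = [1, 5, 8, 9, 10, 12, 18, 19, 25, 26]
|A union B| = 10
Jaccard = 3/10 = 3/10

3/10


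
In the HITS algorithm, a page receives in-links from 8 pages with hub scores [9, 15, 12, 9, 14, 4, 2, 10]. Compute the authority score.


Authority = sum of hub scores of in-linkers
In-link 1: hub score = 9
In-link 2: hub score = 15
In-link 3: hub score = 12
In-link 4: hub score = 9
In-link 5: hub score = 14
In-link 6: hub score = 4
In-link 7: hub score = 2
In-link 8: hub score = 10
Authority = 9 + 15 + 12 + 9 + 14 + 4 + 2 + 10 = 75

75


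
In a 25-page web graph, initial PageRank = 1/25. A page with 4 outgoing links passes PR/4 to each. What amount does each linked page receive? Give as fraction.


Initial PR = 1/25 = 1/25
Outlinks = 4
Contribution per link = PR / outlinks
= 1/25 / 4
= 1/100

1/100


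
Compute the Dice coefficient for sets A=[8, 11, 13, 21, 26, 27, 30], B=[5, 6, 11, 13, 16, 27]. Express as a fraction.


A intersect B = [11, 13, 27]
|A intersect B| = 3
|A| = 7, |B| = 6
Dice = 2*3 / (7+6)
= 6 / 13 = 6/13

6/13


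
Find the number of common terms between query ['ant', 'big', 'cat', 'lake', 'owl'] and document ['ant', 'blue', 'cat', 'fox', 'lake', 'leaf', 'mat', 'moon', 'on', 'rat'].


Query terms: ['ant', 'big', 'cat', 'lake', 'owl']
Document terms: ['ant', 'blue', 'cat', 'fox', 'lake', 'leaf', 'mat', 'moon', 'on', 'rat']
Common terms: ['ant', 'cat', 'lake']
Overlap count = 3

3


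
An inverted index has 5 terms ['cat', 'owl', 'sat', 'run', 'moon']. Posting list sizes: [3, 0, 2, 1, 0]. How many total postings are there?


Summing posting list sizes:
'cat': 3 postings
'owl': 0 postings
'sat': 2 postings
'run': 1 postings
'moon': 0 postings
Total = 3 + 0 + 2 + 1 + 0 = 6

6


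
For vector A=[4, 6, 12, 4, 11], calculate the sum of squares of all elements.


|A|^2 = sum of squared components
A[0]^2 = 4^2 = 16
A[1]^2 = 6^2 = 36
A[2]^2 = 12^2 = 144
A[3]^2 = 4^2 = 16
A[4]^2 = 11^2 = 121
Sum = 16 + 36 + 144 + 16 + 121 = 333

333


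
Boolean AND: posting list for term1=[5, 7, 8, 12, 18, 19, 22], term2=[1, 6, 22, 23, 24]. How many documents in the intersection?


Boolean AND: find intersection of posting lists
term1 docs: [5, 7, 8, 12, 18, 19, 22]
term2 docs: [1, 6, 22, 23, 24]
Intersection: [22]
|intersection| = 1

1


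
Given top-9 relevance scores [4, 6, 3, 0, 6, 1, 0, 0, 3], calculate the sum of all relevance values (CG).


Cumulative Gain = sum of relevance scores
Position 1: rel=4, running sum=4
Position 2: rel=6, running sum=10
Position 3: rel=3, running sum=13
Position 4: rel=0, running sum=13
Position 5: rel=6, running sum=19
Position 6: rel=1, running sum=20
Position 7: rel=0, running sum=20
Position 8: rel=0, running sum=20
Position 9: rel=3, running sum=23
CG = 23

23


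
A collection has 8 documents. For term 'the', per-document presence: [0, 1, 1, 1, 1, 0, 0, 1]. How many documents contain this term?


Checking each document for 'the':
Doc 1: absent
Doc 2: present
Doc 3: present
Doc 4: present
Doc 5: present
Doc 6: absent
Doc 7: absent
Doc 8: present
df = sum of presences = 0 + 1 + 1 + 1 + 1 + 0 + 0 + 1 = 5

5


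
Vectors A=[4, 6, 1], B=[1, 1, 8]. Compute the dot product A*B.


Dot product = sum of element-wise products
A[0]*B[0] = 4*1 = 4
A[1]*B[1] = 6*1 = 6
A[2]*B[2] = 1*8 = 8
Sum = 4 + 6 + 8 = 18

18


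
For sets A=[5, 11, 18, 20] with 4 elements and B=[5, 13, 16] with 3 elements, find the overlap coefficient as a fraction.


A intersect B = [5]
|A intersect B| = 1
min(|A|, |B|) = min(4, 3) = 3
Overlap = 1 / 3 = 1/3

1/3


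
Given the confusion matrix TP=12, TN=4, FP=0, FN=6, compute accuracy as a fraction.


Accuracy = (TP + TN) / (TP + TN + FP + FN)
TP + TN = 12 + 4 = 16
Total = 12 + 4 + 0 + 6 = 22
Accuracy = 16 / 22 = 8/11

8/11


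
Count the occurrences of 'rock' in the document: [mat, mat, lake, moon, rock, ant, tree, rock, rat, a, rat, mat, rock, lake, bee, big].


Document has 16 words
Scanning for 'rock':
Found at positions: [4, 7, 12]
Count = 3

3


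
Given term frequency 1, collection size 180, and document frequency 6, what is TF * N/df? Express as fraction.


TF * (N/df)
= 1 * (180/6)
= 1 * 30
= 30

30


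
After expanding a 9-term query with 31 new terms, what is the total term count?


Original terms: 9
Expansion terms: 31
Total = 9 + 31 = 40

40


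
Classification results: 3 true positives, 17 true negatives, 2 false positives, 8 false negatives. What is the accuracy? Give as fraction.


Accuracy = (TP + TN) / (TP + TN + FP + FN)
TP + TN = 3 + 17 = 20
Total = 3 + 17 + 2 + 8 = 30
Accuracy = 20 / 30 = 2/3

2/3


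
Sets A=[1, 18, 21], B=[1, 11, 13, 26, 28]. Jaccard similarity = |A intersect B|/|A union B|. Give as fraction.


A intersect B = [1]
|A intersect B| = 1
A union B = [1, 11, 13, 18, 21, 26, 28]
|A union B| = 7
Jaccard = 1/7 = 1/7

1/7


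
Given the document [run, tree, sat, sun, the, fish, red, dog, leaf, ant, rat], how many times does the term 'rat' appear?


Document has 11 words
Scanning for 'rat':
Found at positions: [10]
Count = 1

1


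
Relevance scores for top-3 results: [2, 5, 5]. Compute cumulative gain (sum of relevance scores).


Cumulative Gain = sum of relevance scores
Position 1: rel=2, running sum=2
Position 2: rel=5, running sum=7
Position 3: rel=5, running sum=12
CG = 12

12


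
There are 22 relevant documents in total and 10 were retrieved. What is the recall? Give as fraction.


Recall = retrieved_relevant / total_relevant
= 10 / 22
= 10 / (10 + 12)
= 5/11

5/11


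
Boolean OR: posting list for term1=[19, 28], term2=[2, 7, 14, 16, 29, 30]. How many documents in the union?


Boolean OR: find union of posting lists
term1 docs: [19, 28]
term2 docs: [2, 7, 14, 16, 29, 30]
Union: [2, 7, 14, 16, 19, 28, 29, 30]
|union| = 8

8


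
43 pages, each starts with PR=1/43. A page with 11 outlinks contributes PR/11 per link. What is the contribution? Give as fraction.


Initial PR = 1/43 = 1/43
Outlinks = 11
Contribution per link = PR / outlinks
= 1/43 / 11
= 1/473

1/473


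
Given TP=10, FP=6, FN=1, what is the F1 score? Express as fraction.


F1 = 2 * P * R / (P + R)
P = TP/(TP+FP) = 10/16 = 5/8
R = TP/(TP+FN) = 10/11 = 10/11
2 * P * R = 2 * 5/8 * 10/11 = 25/22
P + R = 5/8 + 10/11 = 135/88
F1 = 25/22 / 135/88 = 20/27

20/27


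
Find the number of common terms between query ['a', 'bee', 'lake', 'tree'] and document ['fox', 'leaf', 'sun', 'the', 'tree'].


Query terms: ['a', 'bee', 'lake', 'tree']
Document terms: ['fox', 'leaf', 'sun', 'the', 'tree']
Common terms: ['tree']
Overlap count = 1

1


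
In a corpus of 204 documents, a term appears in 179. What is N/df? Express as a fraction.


IDF ratio = N / df
= 204 / 179
= 204/179

204/179


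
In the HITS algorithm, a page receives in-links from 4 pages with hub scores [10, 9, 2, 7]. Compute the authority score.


Authority = sum of hub scores of in-linkers
In-link 1: hub score = 10
In-link 2: hub score = 9
In-link 3: hub score = 2
In-link 4: hub score = 7
Authority = 10 + 9 + 2 + 7 = 28

28


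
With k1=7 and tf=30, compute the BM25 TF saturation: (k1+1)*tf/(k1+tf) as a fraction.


BM25 TF component = (k1+1)*tf / (k1+tf)
k1 = 7, tf = 30
Numerator = (7+1)*30 = 240
Denominator = 7 + 30 = 37
= 240/37 = 240/37

240/37


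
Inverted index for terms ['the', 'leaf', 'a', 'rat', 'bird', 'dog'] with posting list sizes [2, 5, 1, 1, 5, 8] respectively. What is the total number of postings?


Summing posting list sizes:
'the': 2 postings
'leaf': 5 postings
'a': 1 postings
'rat': 1 postings
'bird': 5 postings
'dog': 8 postings
Total = 2 + 5 + 1 + 1 + 5 + 8 = 22

22


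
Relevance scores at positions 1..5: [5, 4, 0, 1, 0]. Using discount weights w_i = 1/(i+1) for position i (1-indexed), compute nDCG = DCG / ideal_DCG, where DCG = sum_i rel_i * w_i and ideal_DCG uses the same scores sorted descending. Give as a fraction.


Position discount weights w_i = 1/(i+1) for i=1..5:
Weights = [1/2, 1/3, 1/4, 1/5, 1/6]
Actual relevance: [5, 4, 0, 1, 0]
DCG = 5/2 + 4/3 + 0/4 + 1/5 + 0/6 = 121/30
Ideal relevance (sorted desc): [5, 4, 1, 0, 0]
Ideal DCG = 5/2 + 4/3 + 1/4 + 0/5 + 0/6 = 49/12
nDCG = DCG / ideal_DCG = 121/30 / 49/12 = 242/245

242/245


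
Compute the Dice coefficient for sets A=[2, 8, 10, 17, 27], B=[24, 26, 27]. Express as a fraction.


A intersect B = [27]
|A intersect B| = 1
|A| = 5, |B| = 3
Dice = 2*1 / (5+3)
= 2 / 8 = 1/4

1/4


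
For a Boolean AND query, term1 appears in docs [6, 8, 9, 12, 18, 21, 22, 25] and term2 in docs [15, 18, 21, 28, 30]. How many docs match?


Boolean AND: find intersection of posting lists
term1 docs: [6, 8, 9, 12, 18, 21, 22, 25]
term2 docs: [15, 18, 21, 28, 30]
Intersection: [18, 21]
|intersection| = 2

2


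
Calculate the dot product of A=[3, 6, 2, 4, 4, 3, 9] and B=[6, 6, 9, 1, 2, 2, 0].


Dot product = sum of element-wise products
A[0]*B[0] = 3*6 = 18
A[1]*B[1] = 6*6 = 36
A[2]*B[2] = 2*9 = 18
A[3]*B[3] = 4*1 = 4
A[4]*B[4] = 4*2 = 8
A[5]*B[5] = 3*2 = 6
A[6]*B[6] = 9*0 = 0
Sum = 18 + 36 + 18 + 4 + 8 + 6 + 0 = 90

90


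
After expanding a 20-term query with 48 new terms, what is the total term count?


Original terms: 20
Expansion terms: 48
Total = 20 + 48 = 68

68


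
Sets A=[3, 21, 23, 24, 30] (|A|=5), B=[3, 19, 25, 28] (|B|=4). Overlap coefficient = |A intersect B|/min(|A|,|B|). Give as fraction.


A intersect B = [3]
|A intersect B| = 1
min(|A|, |B|) = min(5, 4) = 4
Overlap = 1 / 4 = 1/4

1/4


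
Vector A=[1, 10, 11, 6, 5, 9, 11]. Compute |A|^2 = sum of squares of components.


|A|^2 = sum of squared components
A[0]^2 = 1^2 = 1
A[1]^2 = 10^2 = 100
A[2]^2 = 11^2 = 121
A[3]^2 = 6^2 = 36
A[4]^2 = 5^2 = 25
A[5]^2 = 9^2 = 81
A[6]^2 = 11^2 = 121
Sum = 1 + 100 + 121 + 36 + 25 + 81 + 121 = 485

485


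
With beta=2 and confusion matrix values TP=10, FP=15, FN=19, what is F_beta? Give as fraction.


P = TP/(TP+FP) = 10/25 = 2/5
R = TP/(TP+FN) = 10/29 = 10/29
beta^2 = 2^2 = 4
(1 + beta^2) = 5
Numerator = (1+beta^2)*P*R = 20/29
Denominator = beta^2*P + R = 8/5 + 10/29 = 282/145
F_beta = 50/141

50/141


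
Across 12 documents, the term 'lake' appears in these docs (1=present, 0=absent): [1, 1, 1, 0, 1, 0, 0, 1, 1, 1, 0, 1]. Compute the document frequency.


Checking each document for 'lake':
Doc 1: present
Doc 2: present
Doc 3: present
Doc 4: absent
Doc 5: present
Doc 6: absent
Doc 7: absent
Doc 8: present
Doc 9: present
Doc 10: present
Doc 11: absent
Doc 12: present
df = sum of presences = 1 + 1 + 1 + 0 + 1 + 0 + 0 + 1 + 1 + 1 + 0 + 1 = 8

8


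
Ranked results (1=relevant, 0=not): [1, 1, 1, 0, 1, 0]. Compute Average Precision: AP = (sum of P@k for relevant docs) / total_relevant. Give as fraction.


Computing P@k for each relevant position:
Position 1: relevant, P@1 = 1/1 = 1
Position 2: relevant, P@2 = 2/2 = 1
Position 3: relevant, P@3 = 3/3 = 1
Position 4: not relevant
Position 5: relevant, P@5 = 4/5 = 4/5
Position 6: not relevant
Sum of P@k = 1 + 1 + 1 + 4/5 = 19/5
AP = 19/5 / 4 = 19/20

19/20


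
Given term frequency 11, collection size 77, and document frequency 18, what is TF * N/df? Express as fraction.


TF * (N/df)
= 11 * (77/18)
= 11 * 77/18
= 847/18

847/18


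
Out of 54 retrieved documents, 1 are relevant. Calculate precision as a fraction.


Precision = relevant_retrieved / total_retrieved
= 1 / 54
= 1 / (1 + 53)
= 1/54

1/54


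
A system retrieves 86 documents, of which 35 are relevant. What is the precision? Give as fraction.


Precision = relevant_retrieved / total_retrieved
= 35 / 86
= 35 / (35 + 51)
= 35/86

35/86


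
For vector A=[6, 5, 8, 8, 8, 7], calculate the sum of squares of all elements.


|A|^2 = sum of squared components
A[0]^2 = 6^2 = 36
A[1]^2 = 5^2 = 25
A[2]^2 = 8^2 = 64
A[3]^2 = 8^2 = 64
A[4]^2 = 8^2 = 64
A[5]^2 = 7^2 = 49
Sum = 36 + 25 + 64 + 64 + 64 + 49 = 302

302


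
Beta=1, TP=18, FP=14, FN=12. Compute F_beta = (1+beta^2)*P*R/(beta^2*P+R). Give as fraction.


P = TP/(TP+FP) = 18/32 = 9/16
R = TP/(TP+FN) = 18/30 = 3/5
beta^2 = 1^2 = 1
(1 + beta^2) = 2
Numerator = (1+beta^2)*P*R = 27/40
Denominator = beta^2*P + R = 9/16 + 3/5 = 93/80
F_beta = 18/31

18/31


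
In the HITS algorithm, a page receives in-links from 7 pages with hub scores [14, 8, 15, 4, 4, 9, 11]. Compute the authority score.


Authority = sum of hub scores of in-linkers
In-link 1: hub score = 14
In-link 2: hub score = 8
In-link 3: hub score = 15
In-link 4: hub score = 4
In-link 5: hub score = 4
In-link 6: hub score = 9
In-link 7: hub score = 11
Authority = 14 + 8 + 15 + 4 + 4 + 9 + 11 = 65

65


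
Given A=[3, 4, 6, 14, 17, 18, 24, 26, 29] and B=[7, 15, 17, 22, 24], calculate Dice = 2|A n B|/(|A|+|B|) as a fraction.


A intersect B = [17, 24]
|A intersect B| = 2
|A| = 9, |B| = 5
Dice = 2*2 / (9+5)
= 4 / 14 = 2/7

2/7


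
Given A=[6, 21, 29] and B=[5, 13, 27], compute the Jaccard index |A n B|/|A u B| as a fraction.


A intersect B = []
|A intersect B| = 0
A union B = [5, 6, 13, 21, 27, 29]
|A union B| = 6
Jaccard = 0/6 = 0

0


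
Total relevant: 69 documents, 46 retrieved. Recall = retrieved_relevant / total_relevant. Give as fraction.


Recall = retrieved_relevant / total_relevant
= 46 / 69
= 46 / (46 + 23)
= 2/3

2/3


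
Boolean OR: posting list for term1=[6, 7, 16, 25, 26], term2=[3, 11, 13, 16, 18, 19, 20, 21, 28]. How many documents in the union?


Boolean OR: find union of posting lists
term1 docs: [6, 7, 16, 25, 26]
term2 docs: [3, 11, 13, 16, 18, 19, 20, 21, 28]
Union: [3, 6, 7, 11, 13, 16, 18, 19, 20, 21, 25, 26, 28]
|union| = 13

13


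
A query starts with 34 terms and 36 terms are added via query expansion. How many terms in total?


Original terms: 34
Expansion terms: 36
Total = 34 + 36 = 70

70


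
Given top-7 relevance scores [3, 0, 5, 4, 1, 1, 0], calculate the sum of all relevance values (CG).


Cumulative Gain = sum of relevance scores
Position 1: rel=3, running sum=3
Position 2: rel=0, running sum=3
Position 3: rel=5, running sum=8
Position 4: rel=4, running sum=12
Position 5: rel=1, running sum=13
Position 6: rel=1, running sum=14
Position 7: rel=0, running sum=14
CG = 14

14


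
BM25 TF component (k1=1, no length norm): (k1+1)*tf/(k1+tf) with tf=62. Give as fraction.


BM25 TF component = (k1+1)*tf / (k1+tf)
k1 = 1, tf = 62
Numerator = (1+1)*62 = 124
Denominator = 1 + 62 = 63
= 124/63 = 124/63

124/63


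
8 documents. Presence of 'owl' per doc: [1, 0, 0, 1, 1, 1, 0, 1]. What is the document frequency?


Checking each document for 'owl':
Doc 1: present
Doc 2: absent
Doc 3: absent
Doc 4: present
Doc 5: present
Doc 6: present
Doc 7: absent
Doc 8: present
df = sum of presences = 1 + 0 + 0 + 1 + 1 + 1 + 0 + 1 = 5

5


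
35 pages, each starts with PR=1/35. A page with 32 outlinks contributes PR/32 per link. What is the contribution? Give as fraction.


Initial PR = 1/35 = 1/35
Outlinks = 32
Contribution per link = PR / outlinks
= 1/35 / 32
= 1/1120

1/1120


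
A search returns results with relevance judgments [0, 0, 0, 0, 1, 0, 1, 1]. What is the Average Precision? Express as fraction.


Computing P@k for each relevant position:
Position 1: not relevant
Position 2: not relevant
Position 3: not relevant
Position 4: not relevant
Position 5: relevant, P@5 = 1/5 = 1/5
Position 6: not relevant
Position 7: relevant, P@7 = 2/7 = 2/7
Position 8: relevant, P@8 = 3/8 = 3/8
Sum of P@k = 1/5 + 2/7 + 3/8 = 241/280
AP = 241/280 / 3 = 241/840

241/840


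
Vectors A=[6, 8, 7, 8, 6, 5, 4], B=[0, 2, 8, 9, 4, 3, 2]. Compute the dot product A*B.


Dot product = sum of element-wise products
A[0]*B[0] = 6*0 = 0
A[1]*B[1] = 8*2 = 16
A[2]*B[2] = 7*8 = 56
A[3]*B[3] = 8*9 = 72
A[4]*B[4] = 6*4 = 24
A[5]*B[5] = 5*3 = 15
A[6]*B[6] = 4*2 = 8
Sum = 0 + 16 + 56 + 72 + 24 + 15 + 8 = 191

191
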